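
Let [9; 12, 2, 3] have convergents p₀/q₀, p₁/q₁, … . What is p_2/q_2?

227/25

Using pₖ = aₖpₖ₋₁ + pₖ₋₂, qₖ = aₖqₖ₋₁ + qₖ₋₂ (with p₋₁=1, p₋₂=0, q₋₁=0, q₋₂=1):
  k=0: a=9, p=9, q=1
  k=1: a=12, p=109, q=12
  k=2: a=2, p=227, q=25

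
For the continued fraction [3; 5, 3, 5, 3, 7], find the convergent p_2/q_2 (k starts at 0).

Using pₖ = aₖpₖ₋₁ + pₖ₋₂, qₖ = aₖqₖ₋₁ + qₖ₋₂ (with p₋₁=1, p₋₂=0, q₋₁=0, q₋₂=1):
  k=0: a=3, p=3, q=1
  k=1: a=5, p=16, q=5
  k=2: a=3, p=51, q=16

51/16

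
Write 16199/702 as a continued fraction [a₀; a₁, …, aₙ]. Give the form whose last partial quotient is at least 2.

[23; 13, 4, 13]

16199 = 23×702 + 53
702 = 13×53 + 13
53 = 4×13 + 1
13 = 13×1 + 0  (stop)
So 16199/702 = [23; 13, 4, 13].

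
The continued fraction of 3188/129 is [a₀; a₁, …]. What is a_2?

2

3188 = 24·129 + 92   →  a_0 = 24
129 = 1·92 + 37   →  a_1 = 1
92 = 2·37 + 18   →  a_2 = 2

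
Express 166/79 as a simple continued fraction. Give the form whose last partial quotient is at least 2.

166 = 2·79 + 8
79 = 9·8 + 7
8 = 1·7 + 1
7 = 7·1 + 0  (stop)
So 166/79 = [2; 9, 1, 7].

[2; 9, 1, 7]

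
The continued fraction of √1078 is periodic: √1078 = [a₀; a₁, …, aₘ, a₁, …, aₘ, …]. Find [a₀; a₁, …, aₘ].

[32; 1, 4, 1, 64]

a₀ = ⌊√1078⌋ = 32.
With m₀=0, d₀=1 and mₖ₊₁ = dₖaₖ − mₖ, dₖ₊₁ = (n − mₖ₊₁²)/dₖ, aₖ₊₁ = ⌊(a₀+mₖ₊₁)/dₖ₊₁⌋:
  k=1: m=32, d=54, a=1
  k=2: m=22, d=11, a=4
  k=3: m=22, d=54, a=1
  k=4: m=32, d=1, a=64
d=1 and a=2a₀=64 at k=4, so the next step gives (m, d) = (32, 54) again — its k=1 value — and the period has length 4.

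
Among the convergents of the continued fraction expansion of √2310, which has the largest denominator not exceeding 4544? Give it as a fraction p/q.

73872/1537

√2310 = [48; 16, 96, …] (period length 2).
Convergents:
  p_0/q_0 = 48/1
  p_1/q_1 = 769/16
  p_2/q_2 = 73872/1537
  p_3/q_3 = 1182721/24608
q_2 = 1537 ≤ 4544 < 24608 = q_3, so the answer is 73872/1537.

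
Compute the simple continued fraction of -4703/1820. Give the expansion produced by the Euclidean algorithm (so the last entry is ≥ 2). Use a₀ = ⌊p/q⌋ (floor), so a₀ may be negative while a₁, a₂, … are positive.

[-3; 2, 2, 2, 9, 16]

-4703 = -3*1820 + 757
1820 = 2*757 + 306
757 = 2*306 + 145
306 = 2*145 + 16
145 = 9*16 + 1
16 = 16*1 + 0  (stop)
So -4703/1820 = [-3; 2, 2, 2, 9, 16].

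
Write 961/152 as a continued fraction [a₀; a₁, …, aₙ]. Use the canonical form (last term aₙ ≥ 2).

[6; 3, 9, 1, 4]

961 = 6×152 + 49
152 = 3×49 + 5
49 = 9×5 + 4
5 = 1×4 + 1
4 = 4×1 + 0  (stop)
So 961/152 = [6; 3, 9, 1, 4].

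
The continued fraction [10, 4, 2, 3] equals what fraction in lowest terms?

Fold from the inside: start with 3/1.
  2 + 1/3 = 7/3
  4 + 3/7 = 31/7
  10 + 7/31 = 317/31

317/31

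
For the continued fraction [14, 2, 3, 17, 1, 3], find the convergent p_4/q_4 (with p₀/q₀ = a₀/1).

Using pₖ = aₖpₖ₋₁ + pₖ₋₂, qₖ = aₖqₖ₋₁ + qₖ₋₂ (with p₋₁=1, p₋₂=0, q₋₁=0, q₋₂=1):
  k=0: a=14, p=14, q=1
  k=1: a=2, p=29, q=2
  k=2: a=3, p=101, q=7
  k=3: a=17, p=1746, q=121
  k=4: a=1, p=1847, q=128

1847/128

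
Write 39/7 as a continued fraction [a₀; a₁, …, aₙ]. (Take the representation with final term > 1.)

[5; 1, 1, 3]

39 = 5·7 + 4
7 = 1·4 + 3
4 = 1·3 + 1
3 = 3·1 + 0  (stop)
So 39/7 = [5; 1, 1, 3].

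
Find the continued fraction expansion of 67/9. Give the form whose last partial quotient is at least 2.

67 = 7×9 + 4
9 = 2×4 + 1
4 = 4×1 + 0  (stop)
So 67/9 = [7; 2, 4].

[7; 2, 4]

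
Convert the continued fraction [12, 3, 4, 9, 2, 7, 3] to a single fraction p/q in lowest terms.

72939/5926

Using pₖ = aₖpₖ₋₁ + pₖ₋₂ and qₖ = aₖqₖ₋₁ + qₖ₋₂:
  k=0: a=12, p=12, q=1
  k=1: a=3, p=37, q=3
  k=2: a=4, p=160, q=13
  k=3: a=9, p=1477, q=120
  k=4: a=2, p=3114, q=253
  k=5: a=7, p=23275, q=1891
  k=6: a=3, p=72939, q=5926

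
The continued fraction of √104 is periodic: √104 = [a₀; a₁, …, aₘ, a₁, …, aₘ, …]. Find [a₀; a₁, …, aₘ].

[10; 5, 20]

a₀ = ⌊√104⌋ = 10.
With m₀=0, d₀=1 and mₖ₊₁ = dₖaₖ − mₖ, dₖ₊₁ = (n − mₖ₊₁²)/dₖ, aₖ₊₁ = ⌊(a₀+mₖ₊₁)/dₖ₊₁⌋:
  k=1: m=10, d=4, a=5
  k=2: m=10, d=1, a=20
d=1 and a=2a₀=20 at k=2, so the next step gives (m, d) = (10, 4) again — its k=1 value — and the period has length 2.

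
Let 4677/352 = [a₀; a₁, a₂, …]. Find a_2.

2

4677 = 13·352 + 101   →  a_0 = 13
352 = 3·101 + 49   →  a_1 = 3
101 = 2·49 + 3   →  a_2 = 2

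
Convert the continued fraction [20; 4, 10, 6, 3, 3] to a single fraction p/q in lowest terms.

Using pₖ = aₖpₖ₋₁ + pₖ₋₂ and qₖ = aₖqₖ₋₁ + qₖ₋₂:
  k=0: a=20, p=20, q=1
  k=1: a=4, p=81, q=4
  k=2: a=10, p=830, q=41
  k=3: a=6, p=5061, q=250
  k=4: a=3, p=16013, q=791
  k=5: a=3, p=53100, q=2623

53100/2623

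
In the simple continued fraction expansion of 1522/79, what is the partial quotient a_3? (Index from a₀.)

1522 = 19·79 + 21   →  a_0 = 19
79 = 3·21 + 16   →  a_1 = 3
21 = 1·16 + 5   →  a_2 = 1
16 = 3·5 + 1   →  a_3 = 3

3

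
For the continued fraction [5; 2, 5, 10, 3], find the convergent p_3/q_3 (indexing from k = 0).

Using pₖ = aₖpₖ₋₁ + pₖ₋₂, qₖ = aₖqₖ₋₁ + qₖ₋₂ (with p₋₁=1, p₋₂=0, q₋₁=0, q₋₂=1):
  k=0: a=5, p=5, q=1
  k=1: a=2, p=11, q=2
  k=2: a=5, p=60, q=11
  k=3: a=10, p=611, q=112

611/112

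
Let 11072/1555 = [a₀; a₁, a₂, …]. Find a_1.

8

11072 = 7·1555 + 187   →  a_0 = 7
1555 = 8·187 + 59   →  a_1 = 8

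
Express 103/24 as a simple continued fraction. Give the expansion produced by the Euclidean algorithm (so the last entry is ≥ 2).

[4; 3, 2, 3]

103 = 4·24 + 7
24 = 3·7 + 3
7 = 2·3 + 1
3 = 3·1 + 0  (stop)
So 103/24 = [4; 3, 2, 3].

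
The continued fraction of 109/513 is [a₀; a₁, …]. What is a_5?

109 = 0·513 + 109   →  a_0 = 0
513 = 4·109 + 77   →  a_1 = 4
109 = 1·77 + 32   →  a_2 = 1
77 = 2·32 + 13   →  a_3 = 2
32 = 2·13 + 6   →  a_4 = 2
13 = 2·6 + 1   →  a_5 = 2

2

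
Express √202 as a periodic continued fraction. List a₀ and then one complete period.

[14; 4, 1, 2, 2, 1, 4, 28]

a₀ = ⌊√202⌋ = 14.
With m₀=0, d₀=1 and mₖ₊₁ = dₖaₖ − mₖ, dₖ₊₁ = (n − mₖ₊₁²)/dₖ, aₖ₊₁ = ⌊(a₀+mₖ₊₁)/dₖ₊₁⌋:
  k=1: m=14, d=6, a=4
  k=2: m=10, d=17, a=1
  k=3: m=7, d=9, a=2
  k=4: m=11, d=9, a=2
  k=5: m=7, d=17, a=1
  k=6: m=10, d=6, a=4
  k=7: m=14, d=1, a=28
d=1 and a=2a₀=28 at k=7, so the next step gives (m, d) = (14, 6) again — its k=1 value — and the period has length 7.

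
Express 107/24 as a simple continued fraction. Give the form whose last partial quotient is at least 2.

107 = 4×24 + 11
24 = 2×11 + 2
11 = 5×2 + 1
2 = 2×1 + 0  (stop)
So 107/24 = [4; 2, 5, 2].

[4; 2, 5, 2]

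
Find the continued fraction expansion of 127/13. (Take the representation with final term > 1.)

127 = 9*13 + 10
13 = 1*10 + 3
10 = 3*3 + 1
3 = 3*1 + 0  (stop)
So 127/13 = [9; 1, 3, 3].

[9; 1, 3, 3]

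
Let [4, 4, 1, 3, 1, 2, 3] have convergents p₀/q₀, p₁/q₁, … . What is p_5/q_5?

Using pₖ = aₖpₖ₋₁ + pₖ₋₂, qₖ = aₖqₖ₋₁ + qₖ₋₂ (with p₋₁=1, p₋₂=0, q₋₁=0, q₋₂=1):
  k=0: a=4, p=4, q=1
  k=1: a=4, p=17, q=4
  k=2: a=1, p=21, q=5
  k=3: a=3, p=80, q=19
  k=4: a=1, p=101, q=24
  k=5: a=2, p=282, q=67

282/67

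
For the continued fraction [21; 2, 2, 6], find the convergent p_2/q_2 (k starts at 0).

Using pₖ = aₖpₖ₋₁ + pₖ₋₂, qₖ = aₖqₖ₋₁ + qₖ₋₂ (with p₋₁=1, p₋₂=0, q₋₁=0, q₋₂=1):
  k=0: a=21, p=21, q=1
  k=1: a=2, p=43, q=2
  k=2: a=2, p=107, q=5

107/5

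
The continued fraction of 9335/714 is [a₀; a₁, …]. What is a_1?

9335 = 13·714 + 53   →  a_0 = 13
714 = 13·53 + 25   →  a_1 = 13

13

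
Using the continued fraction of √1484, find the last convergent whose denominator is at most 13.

77/2

√1484 = [38; 1, 1, 10, 1, 1, 76, …] (period length 6).
Convergents:
  p_0/q_0 = 38/1
  p_1/q_1 = 39/1
  p_2/q_2 = 77/2
  p_3/q_3 = 809/21
q_2 = 2 ≤ 13 < 21 = q_3, so the answer is 77/2.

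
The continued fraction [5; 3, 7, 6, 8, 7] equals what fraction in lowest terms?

Using pₖ = aₖpₖ₋₁ + pₖ₋₂ and qₖ = aₖqₖ₋₁ + qₖ₋₂:
  k=0: a=5, p=5, q=1
  k=1: a=3, p=16, q=3
  k=2: a=7, p=117, q=22
  k=3: a=6, p=718, q=135
  k=4: a=8, p=5861, q=1102
  k=5: a=7, p=41745, q=7849

41745/7849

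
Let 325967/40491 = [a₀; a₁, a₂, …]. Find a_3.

325967 = 8·40491 + 2039   →  a_0 = 8
40491 = 19·2039 + 1750   →  a_1 = 19
2039 = 1·1750 + 289   →  a_2 = 1
1750 = 6·289 + 16   →  a_3 = 6

6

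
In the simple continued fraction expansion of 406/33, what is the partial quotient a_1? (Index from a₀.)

3

406 = 12·33 + 10   →  a_0 = 12
33 = 3·10 + 3   →  a_1 = 3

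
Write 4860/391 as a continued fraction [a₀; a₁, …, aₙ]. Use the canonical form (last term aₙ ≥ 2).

[12; 2, 3, 18, 3]

4860 = 12*391 + 168
391 = 2*168 + 55
168 = 3*55 + 3
55 = 18*3 + 1
3 = 3*1 + 0  (stop)
So 4860/391 = [12; 2, 3, 18, 3].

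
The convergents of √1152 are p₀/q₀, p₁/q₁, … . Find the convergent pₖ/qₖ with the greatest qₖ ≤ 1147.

√1152 = [33; 1, 15, 1, 66, …] (period length 4).
Convergents:
  p_0/q_0 = 33/1
  p_1/q_1 = 34/1
  p_2/q_2 = 543/16
  p_3/q_3 = 577/17
  p_4/q_4 = 38625/1138
  p_5/q_5 = 39202/1155
q_4 = 1138 ≤ 1147 < 1155 = q_5, so the answer is 38625/1138.

38625/1138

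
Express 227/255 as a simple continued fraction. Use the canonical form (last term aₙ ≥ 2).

[0; 1, 8, 9, 3]

227 = 0×255 + 227
255 = 1×227 + 28
227 = 8×28 + 3
28 = 9×3 + 1
3 = 3×1 + 0  (stop)
So 227/255 = [0; 1, 8, 9, 3].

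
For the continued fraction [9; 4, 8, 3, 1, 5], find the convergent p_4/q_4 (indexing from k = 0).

Using pₖ = aₖpₖ₋₁ + pₖ₋₂, qₖ = aₖqₖ₋₁ + qₖ₋₂ (with p₋₁=1, p₋₂=0, q₋₁=0, q₋₂=1):
  k=0: a=9, p=9, q=1
  k=1: a=4, p=37, q=4
  k=2: a=8, p=305, q=33
  k=3: a=3, p=952, q=103
  k=4: a=1, p=1257, q=136

1257/136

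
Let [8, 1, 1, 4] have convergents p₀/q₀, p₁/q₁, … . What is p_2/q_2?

17/2

Using pₖ = aₖpₖ₋₁ + pₖ₋₂, qₖ = aₖqₖ₋₁ + qₖ₋₂ (with p₋₁=1, p₋₂=0, q₋₁=0, q₋₂=1):
  k=0: a=8, p=8, q=1
  k=1: a=1, p=9, q=1
  k=2: a=1, p=17, q=2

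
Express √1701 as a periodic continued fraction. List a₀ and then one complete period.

a₀ = ⌊√1701⌋ = 41.
With m₀=0, d₀=1 and mₖ₊₁ = dₖaₖ − mₖ, dₖ₊₁ = (n − mₖ₊₁²)/dₖ, aₖ₊₁ = ⌊(a₀+mₖ₊₁)/dₖ₊₁⌋:
  k=1: m=41, d=20, a=4
  k=2: m=39, d=9, a=8
  k=3: m=33, d=68, a=1
  k=4: m=35, d=7, a=10
  k=5: m=35, d=68, a=1
  k=6: m=33, d=9, a=8
  k=7: m=39, d=20, a=4
  k=8: m=41, d=1, a=82
d=1 and a=2a₀=82 at k=8, so the next step gives (m, d) = (41, 20) again — its k=1 value — and the period has length 8.

[41; 4, 8, 1, 10, 1, 8, 4, 82]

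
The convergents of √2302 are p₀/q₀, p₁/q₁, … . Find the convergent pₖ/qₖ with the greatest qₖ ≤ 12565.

221040/4607

√2302 = [47; 1, 46, 1, 94, …] (period length 4).
Convergents:
  p_0/q_0 = 47/1
  p_1/q_1 = 48/1
  p_2/q_2 = 2255/47
  p_3/q_3 = 2303/48
  p_4/q_4 = 218737/4559
  p_5/q_5 = 221040/4607
  p_6/q_6 = 10386577/216481
q_5 = 4607 ≤ 12565 < 216481 = q_6, so the answer is 221040/4607.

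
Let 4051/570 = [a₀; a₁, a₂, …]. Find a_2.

2

4051 = 7·570 + 61   →  a_0 = 7
570 = 9·61 + 21   →  a_1 = 9
61 = 2·21 + 19   →  a_2 = 2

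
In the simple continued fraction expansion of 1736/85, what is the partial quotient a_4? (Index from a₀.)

3

1736 = 20·85 + 36   →  a_0 = 20
85 = 2·36 + 13   →  a_1 = 2
36 = 2·13 + 10   →  a_2 = 2
13 = 1·10 + 3   →  a_3 = 1
10 = 3·3 + 1   →  a_4 = 3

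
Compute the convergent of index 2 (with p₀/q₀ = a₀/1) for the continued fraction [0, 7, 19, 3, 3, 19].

19/134

Using pₖ = aₖpₖ₋₁ + pₖ₋₂, qₖ = aₖqₖ₋₁ + qₖ₋₂ (with p₋₁=1, p₋₂=0, q₋₁=0, q₋₂=1):
  k=0: a=0, p=0, q=1
  k=1: a=7, p=1, q=7
  k=2: a=19, p=19, q=134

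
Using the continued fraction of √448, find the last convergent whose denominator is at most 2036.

32257/1524

√448 = [21; 6, 42, …] (period length 2).
Convergents:
  p_0/q_0 = 21/1
  p_1/q_1 = 127/6
  p_2/q_2 = 5355/253
  p_3/q_3 = 32257/1524
  p_4/q_4 = 1360149/64261
q_3 = 1524 ≤ 2036 < 64261 = q_4, so the answer is 32257/1524.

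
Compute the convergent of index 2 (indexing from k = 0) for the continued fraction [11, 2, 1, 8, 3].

Using pₖ = aₖpₖ₋₁ + pₖ₋₂, qₖ = aₖqₖ₋₁ + qₖ₋₂ (with p₋₁=1, p₋₂=0, q₋₁=0, q₋₂=1):
  k=0: a=11, p=11, q=1
  k=1: a=2, p=23, q=2
  k=2: a=1, p=34, q=3

34/3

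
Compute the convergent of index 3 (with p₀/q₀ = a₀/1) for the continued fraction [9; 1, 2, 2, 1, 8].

Using pₖ = aₖpₖ₋₁ + pₖ₋₂, qₖ = aₖqₖ₋₁ + qₖ₋₂ (with p₋₁=1, p₋₂=0, q₋₁=0, q₋₂=1):
  k=0: a=9, p=9, q=1
  k=1: a=1, p=10, q=1
  k=2: a=2, p=29, q=3
  k=3: a=2, p=68, q=7

68/7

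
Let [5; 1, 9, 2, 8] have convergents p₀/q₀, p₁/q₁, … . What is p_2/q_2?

Using pₖ = aₖpₖ₋₁ + pₖ₋₂, qₖ = aₖqₖ₋₁ + qₖ₋₂ (with p₋₁=1, p₋₂=0, q₋₁=0, q₋₂=1):
  k=0: a=5, p=5, q=1
  k=1: a=1, p=6, q=1
  k=2: a=9, p=59, q=10

59/10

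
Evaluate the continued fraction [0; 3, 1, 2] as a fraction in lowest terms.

Fold from the inside: start with 2/1.
  1 + 1/2 = 3/2
  3 + 2/3 = 11/3
  0 + 3/11 = 3/11

3/11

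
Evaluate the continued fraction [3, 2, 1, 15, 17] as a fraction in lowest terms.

2679/802

Using pₖ = aₖpₖ₋₁ + pₖ₋₂ and qₖ = aₖqₖ₋₁ + qₖ₋₂:
  k=0: a=3, p=3, q=1
  k=1: a=2, p=7, q=2
  k=2: a=1, p=10, q=3
  k=3: a=15, p=157, q=47
  k=4: a=17, p=2679, q=802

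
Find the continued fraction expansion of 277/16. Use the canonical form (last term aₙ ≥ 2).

[17; 3, 5]

277 = 17*16 + 5
16 = 3*5 + 1
5 = 5*1 + 0  (stop)
So 277/16 = [17; 3, 5].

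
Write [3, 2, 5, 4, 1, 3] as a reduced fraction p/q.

Using pₖ = aₖpₖ₋₁ + pₖ₋₂ and qₖ = aₖqₖ₋₁ + qₖ₋₂:
  k=0: a=3, p=3, q=1
  k=1: a=2, p=7, q=2
  k=2: a=5, p=38, q=11
  k=3: a=4, p=159, q=46
  k=4: a=1, p=197, q=57
  k=5: a=3, p=750, q=217

750/217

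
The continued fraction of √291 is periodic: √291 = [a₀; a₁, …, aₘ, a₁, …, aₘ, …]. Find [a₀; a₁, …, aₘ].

[17; 17, 34]

a₀ = ⌊√291⌋ = 17.
With m₀=0, d₀=1 and mₖ₊₁ = dₖaₖ − mₖ, dₖ₊₁ = (n − mₖ₊₁²)/dₖ, aₖ₊₁ = ⌊(a₀+mₖ₊₁)/dₖ₊₁⌋:
  k=1: m=17, d=2, a=17
  k=2: m=17, d=1, a=34
d=1 and a=2a₀=34 at k=2, so the next step gives (m, d) = (17, 2) again — its k=1 value — and the period has length 2.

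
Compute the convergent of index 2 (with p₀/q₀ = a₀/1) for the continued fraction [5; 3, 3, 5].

Using pₖ = aₖpₖ₋₁ + pₖ₋₂, qₖ = aₖqₖ₋₁ + qₖ₋₂ (with p₋₁=1, p₋₂=0, q₋₁=0, q₋₂=1):
  k=0: a=5, p=5, q=1
  k=1: a=3, p=16, q=3
  k=2: a=3, p=53, q=10

53/10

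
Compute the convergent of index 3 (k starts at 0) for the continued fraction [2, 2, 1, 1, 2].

Using pₖ = aₖpₖ₋₁ + pₖ₋₂, qₖ = aₖqₖ₋₁ + qₖ₋₂ (with p₋₁=1, p₋₂=0, q₋₁=0, q₋₂=1):
  k=0: a=2, p=2, q=1
  k=1: a=2, p=5, q=2
  k=2: a=1, p=7, q=3
  k=3: a=1, p=12, q=5

12/5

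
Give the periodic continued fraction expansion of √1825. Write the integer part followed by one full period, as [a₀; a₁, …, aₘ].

a₀ = ⌊√1825⌋ = 42.
With m₀=0, d₀=1 and mₖ₊₁ = dₖaₖ − mₖ, dₖ₊₁ = (n − mₖ₊₁²)/dₖ, aₖ₊₁ = ⌊(a₀+mₖ₊₁)/dₖ₊₁⌋:
  k=1: m=42, d=61, a=1
  k=2: m=19, d=24, a=2
  k=3: m=29, d=41, a=1
  k=4: m=12, d=41, a=1
  k=5: m=29, d=24, a=2
  k=6: m=19, d=61, a=1
  k=7: m=42, d=1, a=84
d=1 and a=2a₀=84 at k=7, so the next step gives (m, d) = (42, 61) again — its k=1 value — and the period has length 7.

[42; 1, 2, 1, 1, 2, 1, 84]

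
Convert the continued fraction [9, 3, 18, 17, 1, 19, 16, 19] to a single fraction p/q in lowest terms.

56517713/6059392

Fold from the inside: start with 19/1.
  16 + 1/19 = 305/19
  19 + 19/305 = 5814/305
  1 + 305/5814 = 6119/5814
  17 + 5814/6119 = 109837/6119
  18 + 6119/109837 = 1983185/109837
  3 + 109837/1983185 = 6059392/1983185
  9 + 1983185/6059392 = 56517713/6059392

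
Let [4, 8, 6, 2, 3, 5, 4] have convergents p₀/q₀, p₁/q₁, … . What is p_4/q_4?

Using pₖ = aₖpₖ₋₁ + pₖ₋₂, qₖ = aₖqₖ₋₁ + qₖ₋₂ (with p₋₁=1, p₋₂=0, q₋₁=0, q₋₂=1):
  k=0: a=4, p=4, q=1
  k=1: a=8, p=33, q=8
  k=2: a=6, p=202, q=49
  k=3: a=2, p=437, q=106
  k=4: a=3, p=1513, q=367

1513/367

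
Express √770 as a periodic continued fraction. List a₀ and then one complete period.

[27; 1, 2, 1, 54]

a₀ = ⌊√770⌋ = 27.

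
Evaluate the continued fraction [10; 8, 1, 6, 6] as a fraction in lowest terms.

Fold from the inside: start with 6/1.
  6 + 1/6 = 37/6
  1 + 6/37 = 43/37
  8 + 37/43 = 381/43
  10 + 43/381 = 3853/381

3853/381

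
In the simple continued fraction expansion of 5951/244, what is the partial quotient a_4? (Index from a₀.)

3

5951 = 24·244 + 95   →  a_0 = 24
244 = 2·95 + 54   →  a_1 = 2
95 = 1·54 + 41   →  a_2 = 1
54 = 1·41 + 13   →  a_3 = 1
41 = 3·13 + 2   →  a_4 = 3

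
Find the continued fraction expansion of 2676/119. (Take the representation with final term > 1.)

2676 = 22×119 + 58
119 = 2×58 + 3
58 = 19×3 + 1
3 = 3×1 + 0  (stop)
So 2676/119 = [22; 2, 19, 3].

[22; 2, 19, 3]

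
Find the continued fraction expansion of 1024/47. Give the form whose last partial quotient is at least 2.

1024 = 21·47 + 37
47 = 1·37 + 10
37 = 3·10 + 7
10 = 1·7 + 3
7 = 2·3 + 1
3 = 3·1 + 0  (stop)
So 1024/47 = [21; 1, 3, 1, 2, 3].

[21; 1, 3, 1, 2, 3]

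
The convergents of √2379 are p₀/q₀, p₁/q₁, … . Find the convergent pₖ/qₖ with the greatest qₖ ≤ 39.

√2379 = [48; 1, 3, 2, 3, 1, 96, …] (period length 6).
Convergents:
  p_0/q_0 = 48/1
  p_1/q_1 = 49/1
  p_2/q_2 = 195/4
  p_3/q_3 = 439/9
  p_4/q_4 = 1512/31
  p_5/q_5 = 1951/40
q_4 = 31 ≤ 39 < 40 = q_5, so the answer is 1512/31.

1512/31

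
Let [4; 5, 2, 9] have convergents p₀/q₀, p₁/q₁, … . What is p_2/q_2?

46/11

Using pₖ = aₖpₖ₋₁ + pₖ₋₂, qₖ = aₖqₖ₋₁ + qₖ₋₂ (with p₋₁=1, p₋₂=0, q₋₁=0, q₋₂=1):
  k=0: a=4, p=4, q=1
  k=1: a=5, p=21, q=5
  k=2: a=2, p=46, q=11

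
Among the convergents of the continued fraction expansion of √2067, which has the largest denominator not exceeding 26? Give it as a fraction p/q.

√2067 = [45; 2, 6, 2, 90, …] (period length 4).
Convergents:
  p_0/q_0 = 45/1
  p_1/q_1 = 91/2
  p_2/q_2 = 591/13
  p_3/q_3 = 1273/28
q_2 = 13 ≤ 26 < 28 = q_3, so the answer is 591/13.

591/13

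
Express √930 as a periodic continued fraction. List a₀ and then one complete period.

a₀ = ⌊√930⌋ = 30.
With m₀=0, d₀=1 and mₖ₊₁ = dₖaₖ − mₖ, dₖ₊₁ = (n − mₖ₊₁²)/dₖ, aₖ₊₁ = ⌊(a₀+mₖ₊₁)/dₖ₊₁⌋:
  k=1: m=30, d=30, a=2
  k=2: m=30, d=1, a=60
d=1 and a=2a₀=60 at k=2, so the next step gives (m, d) = (30, 30) again — its k=1 value — and the period has length 2.

[30; 2, 60]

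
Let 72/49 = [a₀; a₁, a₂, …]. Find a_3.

72 = 1·49 + 23   →  a_0 = 1
49 = 2·23 + 3   →  a_1 = 2
23 = 7·3 + 2   →  a_2 = 7
3 = 1·2 + 1   →  a_3 = 1

1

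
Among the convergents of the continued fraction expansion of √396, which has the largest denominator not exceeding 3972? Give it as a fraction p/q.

√396 = [19; 1, 8, 1, 38, …] (period length 4).
Convergents:
  p_0/q_0 = 19/1
  p_1/q_1 = 20/1
  p_2/q_2 = 179/9
  p_3/q_3 = 199/10
  p_4/q_4 = 7741/389
  p_5/q_5 = 7940/399
  p_6/q_6 = 71261/3581
  p_7/q_7 = 79201/3980
q_6 = 3581 ≤ 3972 < 3980 = q_7, so the answer is 71261/3581.

71261/3581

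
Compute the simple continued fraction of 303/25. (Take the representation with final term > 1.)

303 = 12·25 + 3
25 = 8·3 + 1
3 = 3·1 + 0  (stop)
So 303/25 = [12; 8, 3].

[12; 8, 3]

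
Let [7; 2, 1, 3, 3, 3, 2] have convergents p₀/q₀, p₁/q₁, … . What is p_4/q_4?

Using pₖ = aₖpₖ₋₁ + pₖ₋₂, qₖ = aₖqₖ₋₁ + qₖ₋₂ (with p₋₁=1, p₋₂=0, q₋₁=0, q₋₂=1):
  k=0: a=7, p=7, q=1
  k=1: a=2, p=15, q=2
  k=2: a=1, p=22, q=3
  k=3: a=3, p=81, q=11
  k=4: a=3, p=265, q=36

265/36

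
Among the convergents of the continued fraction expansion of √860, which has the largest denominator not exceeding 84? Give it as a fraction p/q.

1261/43

√860 = [29; 3, 14, 3, 58, …] (period length 4).
Convergents:
  p_0/q_0 = 29/1
  p_1/q_1 = 88/3
  p_2/q_2 = 1261/43
  p_3/q_3 = 3871/132
q_2 = 43 ≤ 84 < 132 = q_3, so the answer is 1261/43.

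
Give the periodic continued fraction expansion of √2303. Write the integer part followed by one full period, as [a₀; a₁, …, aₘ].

[47; 1, 94]

a₀ = ⌊√2303⌋ = 47.
With m₀=0, d₀=1 and mₖ₊₁ = dₖaₖ − mₖ, dₖ₊₁ = (n − mₖ₊₁²)/dₖ, aₖ₊₁ = ⌊(a₀+mₖ₊₁)/dₖ₊₁⌋:
  k=1: m=47, d=94, a=1
  k=2: m=47, d=1, a=94
d=1 and a=2a₀=94 at k=2, so the next step gives (m, d) = (47, 94) again — its k=1 value — and the period has length 2.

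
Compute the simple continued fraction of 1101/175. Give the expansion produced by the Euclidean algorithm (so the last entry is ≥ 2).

1101 = 6·175 + 51
175 = 3·51 + 22
51 = 2·22 + 7
22 = 3·7 + 1
7 = 7·1 + 0  (stop)
So 1101/175 = [6; 3, 2, 3, 7].

[6; 3, 2, 3, 7]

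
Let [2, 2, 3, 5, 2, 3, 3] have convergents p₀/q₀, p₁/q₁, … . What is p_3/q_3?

90/37

Using pₖ = aₖpₖ₋₁ + pₖ₋₂, qₖ = aₖqₖ₋₁ + qₖ₋₂ (with p₋₁=1, p₋₂=0, q₋₁=0, q₋₂=1):
  k=0: a=2, p=2, q=1
  k=1: a=2, p=5, q=2
  k=2: a=3, p=17, q=7
  k=3: a=5, p=90, q=37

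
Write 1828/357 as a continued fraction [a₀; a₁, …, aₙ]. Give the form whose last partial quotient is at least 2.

1828 = 5×357 + 43
357 = 8×43 + 13
43 = 3×13 + 4
13 = 3×4 + 1
4 = 4×1 + 0  (stop)
So 1828/357 = [5; 8, 3, 3, 4].

[5; 8, 3, 3, 4]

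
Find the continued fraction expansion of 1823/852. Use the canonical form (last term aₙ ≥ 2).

1823 = 2*852 + 119
852 = 7*119 + 19
119 = 6*19 + 5
19 = 3*5 + 4
5 = 1*4 + 1
4 = 4*1 + 0  (stop)
So 1823/852 = [2; 7, 6, 3, 1, 4].

[2; 7, 6, 3, 1, 4]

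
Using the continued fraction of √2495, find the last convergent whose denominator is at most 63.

√2495 = [49; 1, 18, 1, 98, …] (period length 4).
Convergents:
  p_0/q_0 = 49/1
  p_1/q_1 = 50/1
  p_2/q_2 = 949/19
  p_3/q_3 = 999/20
  p_4/q_4 = 98851/1979
q_3 = 20 ≤ 63 < 1979 = q_4, so the answer is 999/20.

999/20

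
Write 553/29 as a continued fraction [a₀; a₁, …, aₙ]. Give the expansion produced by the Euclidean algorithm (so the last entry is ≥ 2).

[19; 14, 2]

553 = 19×29 + 2
29 = 14×2 + 1
2 = 2×1 + 0  (stop)
So 553/29 = [19; 14, 2].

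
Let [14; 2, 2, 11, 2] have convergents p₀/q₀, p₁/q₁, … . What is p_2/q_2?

Using pₖ = aₖpₖ₋₁ + pₖ₋₂, qₖ = aₖqₖ₋₁ + qₖ₋₂ (with p₋₁=1, p₋₂=0, q₋₁=0, q₋₂=1):
  k=0: a=14, p=14, q=1
  k=1: a=2, p=29, q=2
  k=2: a=2, p=72, q=5

72/5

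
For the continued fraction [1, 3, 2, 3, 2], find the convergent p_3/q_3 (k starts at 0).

31/24

Using pₖ = aₖpₖ₋₁ + pₖ₋₂, qₖ = aₖqₖ₋₁ + qₖ₋₂ (with p₋₁=1, p₋₂=0, q₋₁=0, q₋₂=1):
  k=0: a=1, p=1, q=1
  k=1: a=3, p=4, q=3
  k=2: a=2, p=9, q=7
  k=3: a=3, p=31, q=24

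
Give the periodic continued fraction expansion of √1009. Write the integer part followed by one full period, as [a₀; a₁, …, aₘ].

a₀ = ⌊√1009⌋ = 31.

[31; 1, 3, 3, 1, 62]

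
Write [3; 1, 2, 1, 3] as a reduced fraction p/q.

56/15

Using pₖ = aₖpₖ₋₁ + pₖ₋₂ and qₖ = aₖqₖ₋₁ + qₖ₋₂:
  k=0: a=3, p=3, q=1
  k=1: a=1, p=4, q=1
  k=2: a=2, p=11, q=3
  k=3: a=1, p=15, q=4
  k=4: a=3, p=56, q=15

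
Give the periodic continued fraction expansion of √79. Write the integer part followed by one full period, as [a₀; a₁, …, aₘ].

[8; 1, 7, 1, 16]

a₀ = ⌊√79⌋ = 8.
With m₀=0, d₀=1 and mₖ₊₁ = dₖaₖ − mₖ, dₖ₊₁ = (n − mₖ₊₁²)/dₖ, aₖ₊₁ = ⌊(a₀+mₖ₊₁)/dₖ₊₁⌋:
  k=1: m=8, d=15, a=1
  k=2: m=7, d=2, a=7
  k=3: m=7, d=15, a=1
  k=4: m=8, d=1, a=16
d=1 and a=2a₀=16 at k=4, so the next step gives (m, d) = (8, 15) again — its k=1 value — and the period has length 4.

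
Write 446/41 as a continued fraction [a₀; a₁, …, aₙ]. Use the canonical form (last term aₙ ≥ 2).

[10; 1, 7, 5]

446 = 10×41 + 36
41 = 1×36 + 5
36 = 7×5 + 1
5 = 5×1 + 0  (stop)
So 446/41 = [10; 1, 7, 5].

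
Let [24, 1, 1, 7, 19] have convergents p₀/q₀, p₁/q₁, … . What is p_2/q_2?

49/2

Using pₖ = aₖpₖ₋₁ + pₖ₋₂, qₖ = aₖqₖ₋₁ + qₖ₋₂ (with p₋₁=1, p₋₂=0, q₋₁=0, q₋₂=1):
  k=0: a=24, p=24, q=1
  k=1: a=1, p=25, q=1
  k=2: a=1, p=49, q=2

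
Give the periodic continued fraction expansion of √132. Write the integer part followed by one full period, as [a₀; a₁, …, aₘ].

a₀ = ⌊√132⌋ = 11.
With m₀=0, d₀=1 and mₖ₊₁ = dₖaₖ − mₖ, dₖ₊₁ = (n − mₖ₊₁²)/dₖ, aₖ₊₁ = ⌊(a₀+mₖ₊₁)/dₖ₊₁⌋:
  k=1: m=11, d=11, a=2
  k=2: m=11, d=1, a=22
d=1 and a=2a₀=22 at k=2, so the next step gives (m, d) = (11, 11) again — its k=1 value — and the period has length 2.

[11; 2, 22]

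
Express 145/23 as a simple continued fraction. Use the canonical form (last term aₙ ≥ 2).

145 = 6*23 + 7
23 = 3*7 + 2
7 = 3*2 + 1
2 = 2*1 + 0  (stop)
So 145/23 = [6; 3, 3, 2].

[6; 3, 3, 2]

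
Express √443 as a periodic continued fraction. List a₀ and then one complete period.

[21; 21, 42]

a₀ = ⌊√443⌋ = 21.
With m₀=0, d₀=1 and mₖ₊₁ = dₖaₖ − mₖ, dₖ₊₁ = (n − mₖ₊₁²)/dₖ, aₖ₊₁ = ⌊(a₀+mₖ₊₁)/dₖ₊₁⌋:
  k=1: m=21, d=2, a=21
  k=2: m=21, d=1, a=42
d=1 and a=2a₀=42 at k=2, so the next step gives (m, d) = (21, 2) again — its k=1 value — and the period has length 2.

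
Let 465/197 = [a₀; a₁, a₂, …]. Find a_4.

465 = 2·197 + 71   →  a_0 = 2
197 = 2·71 + 55   →  a_1 = 2
71 = 1·55 + 16   →  a_2 = 1
55 = 3·16 + 7   →  a_3 = 3
16 = 2·7 + 2   →  a_4 = 2

2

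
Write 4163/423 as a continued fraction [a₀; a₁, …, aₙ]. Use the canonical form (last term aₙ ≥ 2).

[9; 1, 5, 3, 5, 4]

4163 = 9*423 + 356
423 = 1*356 + 67
356 = 5*67 + 21
67 = 3*21 + 4
21 = 5*4 + 1
4 = 4*1 + 0  (stop)
So 4163/423 = [9; 1, 5, 3, 5, 4].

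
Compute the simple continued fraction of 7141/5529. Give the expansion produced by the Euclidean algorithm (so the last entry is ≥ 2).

[1; 3, 2, 3, 15, 15]

7141 = 1×5529 + 1612
5529 = 3×1612 + 693
1612 = 2×693 + 226
693 = 3×226 + 15
226 = 15×15 + 1
15 = 15×1 + 0  (stop)
So 7141/5529 = [1; 3, 2, 3, 15, 15].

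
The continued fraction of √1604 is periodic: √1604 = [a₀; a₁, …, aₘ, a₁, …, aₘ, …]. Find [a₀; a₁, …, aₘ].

[40; 20, 80]

a₀ = ⌊√1604⌋ = 40.
With m₀=0, d₀=1 and mₖ₊₁ = dₖaₖ − mₖ, dₖ₊₁ = (n − mₖ₊₁²)/dₖ, aₖ₊₁ = ⌊(a₀+mₖ₊₁)/dₖ₊₁⌋:
  k=1: m=40, d=4, a=20
  k=2: m=40, d=1, a=80
d=1 and a=2a₀=80 at k=2, so the next step gives (m, d) = (40, 4) again — its k=1 value — and the period has length 2.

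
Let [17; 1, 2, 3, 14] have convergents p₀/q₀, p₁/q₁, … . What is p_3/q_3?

Using pₖ = aₖpₖ₋₁ + pₖ₋₂, qₖ = aₖqₖ₋₁ + qₖ₋₂ (with p₋₁=1, p₋₂=0, q₋₁=0, q₋₂=1):
  k=0: a=17, p=17, q=1
  k=1: a=1, p=18, q=1
  k=2: a=2, p=53, q=3
  k=3: a=3, p=177, q=10

177/10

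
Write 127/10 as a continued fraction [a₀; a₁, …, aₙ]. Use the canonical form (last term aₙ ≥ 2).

[12; 1, 2, 3]

127 = 12×10 + 7
10 = 1×7 + 3
7 = 2×3 + 1
3 = 3×1 + 0  (stop)
So 127/10 = [12; 1, 2, 3].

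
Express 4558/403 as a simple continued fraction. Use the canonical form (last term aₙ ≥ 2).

[11; 3, 4, 2, 6, 2]

4558 = 11×403 + 125
403 = 3×125 + 28
125 = 4×28 + 13
28 = 2×13 + 2
13 = 6×2 + 1
2 = 2×1 + 0  (stop)
So 4558/403 = [11; 3, 4, 2, 6, 2].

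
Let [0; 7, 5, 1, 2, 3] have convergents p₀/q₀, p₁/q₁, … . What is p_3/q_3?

6/43

Using pₖ = aₖpₖ₋₁ + pₖ₋₂, qₖ = aₖqₖ₋₁ + qₖ₋₂ (with p₋₁=1, p₋₂=0, q₋₁=0, q₋₂=1):
  k=0: a=0, p=0, q=1
  k=1: a=7, p=1, q=7
  k=2: a=5, p=5, q=36
  k=3: a=1, p=6, q=43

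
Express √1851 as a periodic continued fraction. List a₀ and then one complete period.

[43; 43, 86]

a₀ = ⌊√1851⌋ = 43.
With m₀=0, d₀=1 and mₖ₊₁ = dₖaₖ − mₖ, dₖ₊₁ = (n − mₖ₊₁²)/dₖ, aₖ₊₁ = ⌊(a₀+mₖ₊₁)/dₖ₊₁⌋:
  k=1: m=43, d=2, a=43
  k=2: m=43, d=1, a=86
d=1 and a=2a₀=86 at k=2, so the next step gives (m, d) = (43, 2) again — its k=1 value — and the period has length 2.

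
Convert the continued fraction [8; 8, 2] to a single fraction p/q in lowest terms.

Using pₖ = aₖpₖ₋₁ + pₖ₋₂ and qₖ = aₖqₖ₋₁ + qₖ₋₂:
  k=0: a=8, p=8, q=1
  k=1: a=8, p=65, q=8
  k=2: a=2, p=138, q=17

138/17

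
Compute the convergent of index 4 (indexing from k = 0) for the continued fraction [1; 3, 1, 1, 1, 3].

14/11

Using pₖ = aₖpₖ₋₁ + pₖ₋₂, qₖ = aₖqₖ₋₁ + qₖ₋₂ (with p₋₁=1, p₋₂=0, q₋₁=0, q₋₂=1):
  k=0: a=1, p=1, q=1
  k=1: a=3, p=4, q=3
  k=2: a=1, p=5, q=4
  k=3: a=1, p=9, q=7
  k=4: a=1, p=14, q=11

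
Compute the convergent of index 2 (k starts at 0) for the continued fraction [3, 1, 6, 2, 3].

27/7

Using pₖ = aₖpₖ₋₁ + pₖ₋₂, qₖ = aₖqₖ₋₁ + qₖ₋₂ (with p₋₁=1, p₋₂=0, q₋₁=0, q₋₂=1):
  k=0: a=3, p=3, q=1
  k=1: a=1, p=4, q=1
  k=2: a=6, p=27, q=7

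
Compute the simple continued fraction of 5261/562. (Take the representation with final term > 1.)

5261 = 9·562 + 203
562 = 2·203 + 156
203 = 1·156 + 47
156 = 3·47 + 15
47 = 3·15 + 2
15 = 7·2 + 1
2 = 2·1 + 0  (stop)
So 5261/562 = [9; 2, 1, 3, 3, 7, 2].

[9; 2, 1, 3, 3, 7, 2]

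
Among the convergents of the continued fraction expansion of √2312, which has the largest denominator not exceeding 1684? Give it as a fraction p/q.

√2312 = [48; 12, 96, …] (period length 2).
Convergents:
  p_0/q_0 = 48/1
  p_1/q_1 = 577/12
  p_2/q_2 = 55440/1153
  p_3/q_3 = 665857/13848
q_2 = 1153 ≤ 1684 < 13848 = q_3, so the answer is 55440/1153.

55440/1153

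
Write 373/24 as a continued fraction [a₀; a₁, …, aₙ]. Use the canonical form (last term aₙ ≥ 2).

[15; 1, 1, 5, 2]

373 = 15*24 + 13
24 = 1*13 + 11
13 = 1*11 + 2
11 = 5*2 + 1
2 = 2*1 + 0  (stop)
So 373/24 = [15; 1, 1, 5, 2].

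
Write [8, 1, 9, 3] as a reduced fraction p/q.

Using pₖ = aₖpₖ₋₁ + pₖ₋₂ and qₖ = aₖqₖ₋₁ + qₖ₋₂:
  k=0: a=8, p=8, q=1
  k=1: a=1, p=9, q=1
  k=2: a=9, p=89, q=10
  k=3: a=3, p=276, q=31

276/31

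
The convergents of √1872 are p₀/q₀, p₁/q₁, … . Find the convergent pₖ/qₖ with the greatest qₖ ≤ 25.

√1872 = [43; 3, 1, 3, 86, …] (period length 4).
Convergents:
  p_0/q_0 = 43/1
  p_1/q_1 = 130/3
  p_2/q_2 = 173/4
  p_3/q_3 = 649/15
  p_4/q_4 = 55987/1294
q_3 = 15 ≤ 25 < 1294 = q_4, so the answer is 649/15.

649/15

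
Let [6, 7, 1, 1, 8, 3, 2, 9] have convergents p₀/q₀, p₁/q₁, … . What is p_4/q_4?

785/128

Using pₖ = aₖpₖ₋₁ + pₖ₋₂, qₖ = aₖqₖ₋₁ + qₖ₋₂ (with p₋₁=1, p₋₂=0, q₋₁=0, q₋₂=1):
  k=0: a=6, p=6, q=1
  k=1: a=7, p=43, q=7
  k=2: a=1, p=49, q=8
  k=3: a=1, p=92, q=15
  k=4: a=8, p=785, q=128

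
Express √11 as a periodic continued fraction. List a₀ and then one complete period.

a₀ = ⌊√11⌋ = 3.

[3; 3, 6]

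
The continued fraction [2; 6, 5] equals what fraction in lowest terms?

67/31

Fold from the inside: start with 5/1.
  6 + 1/5 = 31/5
  2 + 5/31 = 67/31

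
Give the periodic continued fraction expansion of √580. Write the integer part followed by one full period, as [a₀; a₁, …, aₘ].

[24; 12, 48]

a₀ = ⌊√580⌋ = 24.
With m₀=0, d₀=1 and mₖ₊₁ = dₖaₖ − mₖ, dₖ₊₁ = (n − mₖ₊₁²)/dₖ, aₖ₊₁ = ⌊(a₀+mₖ₊₁)/dₖ₊₁⌋:
  k=1: m=24, d=4, a=12
  k=2: m=24, d=1, a=48
d=1 and a=2a₀=48 at k=2, so the next step gives (m, d) = (24, 4) again — its k=1 value — and the period has length 2.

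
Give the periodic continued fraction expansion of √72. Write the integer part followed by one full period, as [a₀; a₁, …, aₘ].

a₀ = ⌊√72⌋ = 8.
With m₀=0, d₀=1 and mₖ₊₁ = dₖaₖ − mₖ, dₖ₊₁ = (n − mₖ₊₁²)/dₖ, aₖ₊₁ = ⌊(a₀+mₖ₊₁)/dₖ₊₁⌋:
  k=1: m=8, d=8, a=2
  k=2: m=8, d=1, a=16
d=1 and a=2a₀=16 at k=2, so the next step gives (m, d) = (8, 8) again — its k=1 value — and the period has length 2.

[8; 2, 16]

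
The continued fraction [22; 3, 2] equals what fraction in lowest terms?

156/7

Fold from the inside: start with 2/1.
  3 + 1/2 = 7/2
  22 + 2/7 = 156/7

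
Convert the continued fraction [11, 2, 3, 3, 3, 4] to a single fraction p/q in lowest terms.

3739/327

Using pₖ = aₖpₖ₋₁ + pₖ₋₂ and qₖ = aₖqₖ₋₁ + qₖ₋₂:
  k=0: a=11, p=11, q=1
  k=1: a=2, p=23, q=2
  k=2: a=3, p=80, q=7
  k=3: a=3, p=263, q=23
  k=4: a=3, p=869, q=76
  k=5: a=4, p=3739, q=327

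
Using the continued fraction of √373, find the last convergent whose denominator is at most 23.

√373 = [19; 3, 5, 5, 3, 38, …] (period length 5).
Convergents:
  p_0/q_0 = 19/1
  p_1/q_1 = 58/3
  p_2/q_2 = 309/16
  p_3/q_3 = 1603/83
q_2 = 16 ≤ 23 < 83 = q_3, so the answer is 309/16.

309/16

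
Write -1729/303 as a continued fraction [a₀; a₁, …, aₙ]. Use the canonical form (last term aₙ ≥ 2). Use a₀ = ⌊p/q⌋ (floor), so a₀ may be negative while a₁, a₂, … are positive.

-1729 = -6×303 + 89
303 = 3×89 + 36
89 = 2×36 + 17
36 = 2×17 + 2
17 = 8×2 + 1
2 = 2×1 + 0  (stop)
So -1729/303 = [-6; 3, 2, 2, 8, 2].

[-6; 3, 2, 2, 8, 2]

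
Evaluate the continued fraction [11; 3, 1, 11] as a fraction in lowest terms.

Using pₖ = aₖpₖ₋₁ + pₖ₋₂ and qₖ = aₖqₖ₋₁ + qₖ₋₂:
  k=0: a=11, p=11, q=1
  k=1: a=3, p=34, q=3
  k=2: a=1, p=45, q=4
  k=3: a=11, p=529, q=47

529/47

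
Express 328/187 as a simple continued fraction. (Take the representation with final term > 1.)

328 = 1·187 + 141
187 = 1·141 + 46
141 = 3·46 + 3
46 = 15·3 + 1
3 = 3·1 + 0  (stop)
So 328/187 = [1; 1, 3, 15, 3].

[1; 1, 3, 15, 3]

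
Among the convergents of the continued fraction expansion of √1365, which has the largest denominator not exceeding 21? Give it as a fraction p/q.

665/18

√1365 = [36; 1, 17, 2, 17, 1, 72, …] (period length 6).
Convergents:
  p_0/q_0 = 36/1
  p_1/q_1 = 37/1
  p_2/q_2 = 665/18
  p_3/q_3 = 1367/37
q_2 = 18 ≤ 21 < 37 = q_3, so the answer is 665/18.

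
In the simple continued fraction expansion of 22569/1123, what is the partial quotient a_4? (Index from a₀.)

3

22569 = 20·1123 + 109   →  a_0 = 20
1123 = 10·109 + 33   →  a_1 = 10
109 = 3·33 + 10   →  a_2 = 3
33 = 3·10 + 3   →  a_3 = 3
10 = 3·3 + 1   →  a_4 = 3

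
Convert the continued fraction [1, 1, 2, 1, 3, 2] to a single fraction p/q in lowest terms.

Fold from the inside: start with 2/1.
  3 + 1/2 = 7/2
  1 + 2/7 = 9/7
  2 + 7/9 = 25/9
  1 + 9/25 = 34/25
  1 + 25/34 = 59/34

59/34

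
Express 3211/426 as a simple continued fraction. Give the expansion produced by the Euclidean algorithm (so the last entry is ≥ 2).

3211 = 7×426 + 229
426 = 1×229 + 197
229 = 1×197 + 32
197 = 6×32 + 5
32 = 6×5 + 2
5 = 2×2 + 1
2 = 2×1 + 0  (stop)
So 3211/426 = [7; 1, 1, 6, 6, 2, 2].

[7; 1, 1, 6, 6, 2, 2]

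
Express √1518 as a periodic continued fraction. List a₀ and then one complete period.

a₀ = ⌊√1518⌋ = 38.

[38; 1, 24, 1, 76]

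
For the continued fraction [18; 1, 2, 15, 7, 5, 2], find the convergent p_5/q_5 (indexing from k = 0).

Using pₖ = aₖpₖ₋₁ + pₖ₋₂, qₖ = aₖqₖ₋₁ + qₖ₋₂ (with p₋₁=1, p₋₂=0, q₋₁=0, q₋₂=1):
  k=0: a=18, p=18, q=1
  k=1: a=1, p=19, q=1
  k=2: a=2, p=56, q=3
  k=3: a=15, p=859, q=46
  k=4: a=7, p=6069, q=325
  k=5: a=5, p=31204, q=1671

31204/1671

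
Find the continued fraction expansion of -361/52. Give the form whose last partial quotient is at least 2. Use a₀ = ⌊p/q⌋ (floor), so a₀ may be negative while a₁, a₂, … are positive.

[-7; 17, 3]

-361 = -7·52 + 3
52 = 17·3 + 1
3 = 3·1 + 0  (stop)
So -361/52 = [-7; 17, 3].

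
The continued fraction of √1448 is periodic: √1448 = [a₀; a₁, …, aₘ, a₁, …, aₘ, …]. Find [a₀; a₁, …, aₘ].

a₀ = ⌊√1448⌋ = 38.
With m₀=0, d₀=1 and mₖ₊₁ = dₖaₖ − mₖ, dₖ₊₁ = (n − mₖ₊₁²)/dₖ, aₖ₊₁ = ⌊(a₀+mₖ₊₁)/dₖ₊₁⌋:
  k=1: m=38, d=4, a=19
  k=2: m=38, d=1, a=76
d=1 and a=2a₀=76 at k=2, so the next step gives (m, d) = (38, 4) again — its k=1 value — and the period has length 2.

[38; 19, 76]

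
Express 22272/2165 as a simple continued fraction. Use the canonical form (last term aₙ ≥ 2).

[10; 3, 2, 12, 2, 5, 2]

22272 = 10·2165 + 622
2165 = 3·622 + 299
622 = 2·299 + 24
299 = 12·24 + 11
24 = 2·11 + 2
11 = 5·2 + 1
2 = 2·1 + 0  (stop)
So 22272/2165 = [10; 3, 2, 12, 2, 5, 2].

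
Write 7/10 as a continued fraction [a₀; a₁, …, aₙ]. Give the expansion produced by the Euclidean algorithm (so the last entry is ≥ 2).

7 = 0×10 + 7
10 = 1×7 + 3
7 = 2×3 + 1
3 = 3×1 + 0  (stop)
So 7/10 = [0; 1, 2, 3].

[0; 1, 2, 3]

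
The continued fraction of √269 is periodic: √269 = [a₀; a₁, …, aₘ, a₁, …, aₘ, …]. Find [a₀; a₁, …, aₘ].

[16; 2, 2, 32]

a₀ = ⌊√269⌋ = 16.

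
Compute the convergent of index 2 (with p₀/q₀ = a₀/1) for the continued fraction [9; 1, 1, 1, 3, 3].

Using pₖ = aₖpₖ₋₁ + pₖ₋₂, qₖ = aₖqₖ₋₁ + qₖ₋₂ (with p₋₁=1, p₋₂=0, q₋₁=0, q₋₂=1):
  k=0: a=9, p=9, q=1
  k=1: a=1, p=10, q=1
  k=2: a=1, p=19, q=2

19/2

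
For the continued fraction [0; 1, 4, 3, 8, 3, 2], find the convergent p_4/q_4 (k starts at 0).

Using pₖ = aₖpₖ₋₁ + pₖ₋₂, qₖ = aₖqₖ₋₁ + qₖ₋₂ (with p₋₁=1, p₋₂=0, q₋₁=0, q₋₂=1):
  k=0: a=0, p=0, q=1
  k=1: a=1, p=1, q=1
  k=2: a=4, p=4, q=5
  k=3: a=3, p=13, q=16
  k=4: a=8, p=108, q=133

108/133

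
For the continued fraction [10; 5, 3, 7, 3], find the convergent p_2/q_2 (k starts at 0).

163/16

Using pₖ = aₖpₖ₋₁ + pₖ₋₂, qₖ = aₖqₖ₋₁ + qₖ₋₂ (with p₋₁=1, p₋₂=0, q₋₁=0, q₋₂=1):
  k=0: a=10, p=10, q=1
  k=1: a=5, p=51, q=5
  k=2: a=3, p=163, q=16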